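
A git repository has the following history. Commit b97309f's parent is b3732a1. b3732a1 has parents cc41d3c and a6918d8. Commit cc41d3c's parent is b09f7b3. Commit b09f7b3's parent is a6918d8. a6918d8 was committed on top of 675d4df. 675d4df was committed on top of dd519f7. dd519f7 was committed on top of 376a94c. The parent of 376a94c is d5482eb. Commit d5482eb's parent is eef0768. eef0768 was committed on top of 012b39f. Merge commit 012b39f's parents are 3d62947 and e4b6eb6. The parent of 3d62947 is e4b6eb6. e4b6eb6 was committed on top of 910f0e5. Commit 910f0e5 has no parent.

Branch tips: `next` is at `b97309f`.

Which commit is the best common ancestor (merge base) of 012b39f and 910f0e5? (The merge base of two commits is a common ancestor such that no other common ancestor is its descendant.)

910f0e5

Ancestors of 012b39f: {012b39f, 3d62947, 910f0e5, e4b6eb6}.
Ancestors of 910f0e5: {910f0e5}.
Common ancestors: {910f0e5}.
The only common ancestor is 910f0e5, so it is the merge base.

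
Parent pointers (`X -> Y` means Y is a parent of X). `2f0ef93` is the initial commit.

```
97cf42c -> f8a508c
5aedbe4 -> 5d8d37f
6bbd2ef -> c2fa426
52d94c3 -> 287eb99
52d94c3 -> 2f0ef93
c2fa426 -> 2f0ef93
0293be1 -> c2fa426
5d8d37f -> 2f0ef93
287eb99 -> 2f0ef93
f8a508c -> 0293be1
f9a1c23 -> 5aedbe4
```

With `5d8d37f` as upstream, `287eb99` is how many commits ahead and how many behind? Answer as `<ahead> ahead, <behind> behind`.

Reachable from 287eb99: {287eb99, 2f0ef93}.
Reachable from 5d8d37f: {2f0ef93, 5d8d37f}.
Only in 287eb99's history (ahead): {287eb99} — 1.
Only in 5d8d37f's history (behind): {5d8d37f} — 1.

1 ahead, 1 behind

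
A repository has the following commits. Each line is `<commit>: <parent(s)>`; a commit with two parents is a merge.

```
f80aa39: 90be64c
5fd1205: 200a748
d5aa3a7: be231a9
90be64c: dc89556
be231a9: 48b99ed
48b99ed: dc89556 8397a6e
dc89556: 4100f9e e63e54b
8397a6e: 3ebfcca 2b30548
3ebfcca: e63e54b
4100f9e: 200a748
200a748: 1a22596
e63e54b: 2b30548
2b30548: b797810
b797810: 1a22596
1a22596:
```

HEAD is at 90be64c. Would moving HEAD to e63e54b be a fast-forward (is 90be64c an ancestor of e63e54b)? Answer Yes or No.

No

A fast-forward from 90be64c to e63e54b is possible iff 90be64c is an ancestor of e63e54b.
Ancestors of e63e54b: {1a22596, 2b30548, b797810, e63e54b}.
90be64c is not among them, so fast-forward is not possible.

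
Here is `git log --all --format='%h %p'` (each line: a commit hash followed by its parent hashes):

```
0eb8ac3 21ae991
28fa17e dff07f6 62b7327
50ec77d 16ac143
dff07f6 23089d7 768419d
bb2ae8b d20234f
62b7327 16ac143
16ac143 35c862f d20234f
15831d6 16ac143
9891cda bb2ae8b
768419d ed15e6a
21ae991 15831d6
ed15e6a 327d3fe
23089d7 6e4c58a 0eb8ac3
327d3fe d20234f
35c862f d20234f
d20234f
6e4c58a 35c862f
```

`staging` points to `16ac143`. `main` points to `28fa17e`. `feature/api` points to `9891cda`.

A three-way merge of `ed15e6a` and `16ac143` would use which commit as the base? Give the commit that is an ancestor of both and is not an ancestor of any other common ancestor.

Ancestors of ed15e6a: {327d3fe, d20234f, ed15e6a}.
Ancestors of 16ac143: {16ac143, 35c862f, d20234f}.
Common ancestors: {d20234f}.
The only common ancestor is d20234f, so it is the merge base.

d20234f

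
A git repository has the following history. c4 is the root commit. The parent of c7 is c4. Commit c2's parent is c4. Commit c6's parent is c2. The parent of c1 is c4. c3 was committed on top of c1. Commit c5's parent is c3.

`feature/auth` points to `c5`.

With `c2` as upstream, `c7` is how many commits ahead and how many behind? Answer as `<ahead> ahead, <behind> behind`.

Reachable from c7: {c4, c7}.
Reachable from c2: {c2, c4}.
Only in c7's history (ahead): {c7} — 1.
Only in c2's history (behind): {c2} — 1.

1 ahead, 1 behind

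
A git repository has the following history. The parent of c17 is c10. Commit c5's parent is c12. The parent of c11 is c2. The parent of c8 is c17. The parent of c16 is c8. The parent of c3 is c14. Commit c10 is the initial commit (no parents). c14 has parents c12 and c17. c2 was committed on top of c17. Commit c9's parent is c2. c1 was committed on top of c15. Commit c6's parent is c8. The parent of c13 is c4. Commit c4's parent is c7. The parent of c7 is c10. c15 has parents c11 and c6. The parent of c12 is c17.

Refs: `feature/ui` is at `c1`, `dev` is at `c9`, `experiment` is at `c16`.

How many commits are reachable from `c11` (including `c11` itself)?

Walking parent pointers from c11: reachable set = {c10, c11, c17, c2}.
That is 4 commits.

4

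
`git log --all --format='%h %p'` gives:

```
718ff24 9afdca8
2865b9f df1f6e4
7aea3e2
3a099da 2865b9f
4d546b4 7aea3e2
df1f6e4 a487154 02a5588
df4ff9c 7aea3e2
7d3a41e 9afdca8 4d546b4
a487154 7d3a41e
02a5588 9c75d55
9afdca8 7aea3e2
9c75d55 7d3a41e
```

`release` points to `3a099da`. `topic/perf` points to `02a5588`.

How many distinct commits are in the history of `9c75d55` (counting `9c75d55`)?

5

Walking parent pointers from 9c75d55: reachable set = {4d546b4, 7aea3e2, 7d3a41e, 9afdca8, 9c75d55}.
That is 5 commits.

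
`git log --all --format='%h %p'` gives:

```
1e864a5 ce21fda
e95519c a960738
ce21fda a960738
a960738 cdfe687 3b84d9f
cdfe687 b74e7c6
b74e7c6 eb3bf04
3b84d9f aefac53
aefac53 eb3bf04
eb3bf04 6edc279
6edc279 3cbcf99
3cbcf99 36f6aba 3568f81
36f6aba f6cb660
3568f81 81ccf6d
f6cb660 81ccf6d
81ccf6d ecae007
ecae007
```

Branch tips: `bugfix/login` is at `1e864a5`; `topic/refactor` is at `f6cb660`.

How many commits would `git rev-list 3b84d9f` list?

10

Walking parent pointers from 3b84d9f: reachable set = {3568f81, 36f6aba, 3b84d9f, 3cbcf99, 6edc279, 81ccf6d, aefac53, eb3bf04, ecae007, f6cb660}.
That is 10 commits.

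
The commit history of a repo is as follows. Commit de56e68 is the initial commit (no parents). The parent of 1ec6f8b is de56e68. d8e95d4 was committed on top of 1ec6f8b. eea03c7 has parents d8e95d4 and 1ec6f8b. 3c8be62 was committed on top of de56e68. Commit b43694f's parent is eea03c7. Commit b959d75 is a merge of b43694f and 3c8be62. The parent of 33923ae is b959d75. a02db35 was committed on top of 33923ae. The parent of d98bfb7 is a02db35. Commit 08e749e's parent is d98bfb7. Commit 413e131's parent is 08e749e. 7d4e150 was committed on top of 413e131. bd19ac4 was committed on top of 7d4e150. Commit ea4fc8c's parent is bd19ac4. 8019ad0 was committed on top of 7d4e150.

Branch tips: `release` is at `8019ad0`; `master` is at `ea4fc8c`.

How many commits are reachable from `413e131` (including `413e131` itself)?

Walking parent pointers from 413e131: reachable set = {08e749e, 1ec6f8b, 33923ae, 3c8be62, 413e131, a02db35, b43694f, b959d75, d8e95d4, d98bfb7, de56e68, eea03c7}.
That is 12 commits.

12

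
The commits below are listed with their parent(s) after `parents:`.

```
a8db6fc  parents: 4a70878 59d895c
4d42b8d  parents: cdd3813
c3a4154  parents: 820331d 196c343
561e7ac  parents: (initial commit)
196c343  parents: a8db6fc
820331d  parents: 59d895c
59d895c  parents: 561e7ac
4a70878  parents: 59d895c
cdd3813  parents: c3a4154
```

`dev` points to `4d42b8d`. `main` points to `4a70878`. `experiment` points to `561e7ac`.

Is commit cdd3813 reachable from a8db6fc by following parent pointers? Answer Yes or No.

Ancestors of a8db6fc: {4a70878, 561e7ac, 59d895c, a8db6fc}.
cdd3813 is not in that set, so it is not an ancestor of a8db6fc.

No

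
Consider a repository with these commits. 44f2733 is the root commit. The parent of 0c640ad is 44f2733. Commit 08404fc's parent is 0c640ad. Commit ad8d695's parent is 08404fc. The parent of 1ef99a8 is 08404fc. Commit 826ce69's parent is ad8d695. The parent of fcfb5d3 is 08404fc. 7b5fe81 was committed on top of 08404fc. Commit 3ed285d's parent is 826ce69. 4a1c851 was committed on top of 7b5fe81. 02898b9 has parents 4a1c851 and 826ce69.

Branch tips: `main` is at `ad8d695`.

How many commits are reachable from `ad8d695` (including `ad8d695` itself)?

Walking parent pointers from ad8d695: reachable set = {08404fc, 0c640ad, 44f2733, ad8d695}.
That is 4 commits.

4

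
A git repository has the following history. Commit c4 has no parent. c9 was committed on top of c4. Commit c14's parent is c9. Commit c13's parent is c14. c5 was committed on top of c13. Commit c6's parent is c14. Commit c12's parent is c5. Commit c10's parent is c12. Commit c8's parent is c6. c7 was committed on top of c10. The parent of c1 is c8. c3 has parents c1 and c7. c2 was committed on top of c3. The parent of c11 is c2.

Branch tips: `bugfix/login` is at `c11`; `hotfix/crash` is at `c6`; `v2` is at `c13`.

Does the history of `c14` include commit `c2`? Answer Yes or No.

Ancestors of c14: {c14, c4, c9}.
c2 is not in that set, so it is not an ancestor of c14.

No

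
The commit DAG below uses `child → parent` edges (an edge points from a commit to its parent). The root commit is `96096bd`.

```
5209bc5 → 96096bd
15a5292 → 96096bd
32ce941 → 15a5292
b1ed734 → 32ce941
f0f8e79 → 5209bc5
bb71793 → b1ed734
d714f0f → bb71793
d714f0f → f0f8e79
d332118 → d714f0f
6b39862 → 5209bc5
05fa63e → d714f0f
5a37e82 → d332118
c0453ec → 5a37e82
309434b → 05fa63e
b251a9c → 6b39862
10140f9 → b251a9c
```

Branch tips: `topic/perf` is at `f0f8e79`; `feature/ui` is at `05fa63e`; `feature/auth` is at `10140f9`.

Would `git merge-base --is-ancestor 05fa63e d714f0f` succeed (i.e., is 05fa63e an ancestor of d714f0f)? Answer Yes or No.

No

Ancestors of d714f0f: {15a5292, 32ce941, 5209bc5, 96096bd, b1ed734, bb71793, d714f0f, f0f8e79}.
05fa63e is not in that set, so it is not an ancestor of d714f0f.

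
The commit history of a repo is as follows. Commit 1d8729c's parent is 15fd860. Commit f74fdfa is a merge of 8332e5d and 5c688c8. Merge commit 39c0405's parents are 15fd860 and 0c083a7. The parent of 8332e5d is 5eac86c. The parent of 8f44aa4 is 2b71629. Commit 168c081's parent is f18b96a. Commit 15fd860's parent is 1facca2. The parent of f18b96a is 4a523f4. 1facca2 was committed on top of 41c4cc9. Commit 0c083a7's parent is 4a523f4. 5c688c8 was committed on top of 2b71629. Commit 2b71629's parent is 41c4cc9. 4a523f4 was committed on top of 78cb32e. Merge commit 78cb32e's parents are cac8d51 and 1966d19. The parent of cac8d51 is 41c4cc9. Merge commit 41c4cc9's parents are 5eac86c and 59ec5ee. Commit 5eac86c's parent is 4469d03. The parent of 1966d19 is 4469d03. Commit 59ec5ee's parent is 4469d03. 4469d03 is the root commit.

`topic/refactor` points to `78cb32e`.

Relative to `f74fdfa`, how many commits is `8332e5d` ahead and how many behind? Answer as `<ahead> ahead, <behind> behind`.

Reachable from 8332e5d: {4469d03, 5eac86c, 8332e5d}.
Reachable from f74fdfa: {2b71629, 41c4cc9, 4469d03, 59ec5ee, 5c688c8, 5eac86c, 8332e5d, f74fdfa}.
Only in 8332e5d's history (ahead): {} — 0.
Only in f74fdfa's history (behind): {2b71629, 41c4cc9, 59ec5ee, 5c688c8, f74fdfa} — 5.

0 ahead, 5 behind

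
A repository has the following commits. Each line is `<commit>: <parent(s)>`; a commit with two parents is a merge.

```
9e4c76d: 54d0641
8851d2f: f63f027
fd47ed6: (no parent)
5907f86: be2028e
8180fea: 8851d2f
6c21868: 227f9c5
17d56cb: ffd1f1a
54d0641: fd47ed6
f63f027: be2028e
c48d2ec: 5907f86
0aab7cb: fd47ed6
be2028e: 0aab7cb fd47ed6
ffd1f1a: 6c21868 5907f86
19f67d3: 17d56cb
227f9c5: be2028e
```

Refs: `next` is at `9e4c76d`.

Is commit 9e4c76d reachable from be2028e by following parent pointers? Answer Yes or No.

No

Ancestors of be2028e: {0aab7cb, be2028e, fd47ed6}.
9e4c76d is not in that set, so it is not an ancestor of be2028e.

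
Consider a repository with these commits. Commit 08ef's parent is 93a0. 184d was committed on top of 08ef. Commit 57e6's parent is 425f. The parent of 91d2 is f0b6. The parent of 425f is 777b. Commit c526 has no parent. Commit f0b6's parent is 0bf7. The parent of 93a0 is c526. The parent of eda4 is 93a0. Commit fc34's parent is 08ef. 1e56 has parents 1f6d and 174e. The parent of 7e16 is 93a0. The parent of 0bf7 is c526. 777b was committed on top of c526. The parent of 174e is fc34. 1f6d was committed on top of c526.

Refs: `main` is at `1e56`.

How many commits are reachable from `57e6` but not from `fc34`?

3

Reachable from 57e6: {425f, 57e6, 777b, c526}.
Reachable from fc34: {08ef, 93a0, c526, fc34}.
In 57e6's history but not fc34's: {425f, 57e6, 777b} — 3 commits.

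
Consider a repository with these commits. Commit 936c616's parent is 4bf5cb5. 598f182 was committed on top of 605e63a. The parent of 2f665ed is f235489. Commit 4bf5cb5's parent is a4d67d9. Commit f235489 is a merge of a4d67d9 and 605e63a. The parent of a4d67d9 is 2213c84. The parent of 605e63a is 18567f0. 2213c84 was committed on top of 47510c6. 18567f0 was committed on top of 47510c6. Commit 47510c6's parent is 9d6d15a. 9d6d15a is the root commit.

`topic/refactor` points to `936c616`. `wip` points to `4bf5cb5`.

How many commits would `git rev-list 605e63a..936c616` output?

4

Reachable from 936c616: {2213c84, 47510c6, 4bf5cb5, 936c616, 9d6d15a, a4d67d9}.
Reachable from 605e63a: {18567f0, 47510c6, 605e63a, 9d6d15a}.
In 936c616's history but not 605e63a's: {2213c84, 4bf5cb5, 936c616, a4d67d9} — 4 commits.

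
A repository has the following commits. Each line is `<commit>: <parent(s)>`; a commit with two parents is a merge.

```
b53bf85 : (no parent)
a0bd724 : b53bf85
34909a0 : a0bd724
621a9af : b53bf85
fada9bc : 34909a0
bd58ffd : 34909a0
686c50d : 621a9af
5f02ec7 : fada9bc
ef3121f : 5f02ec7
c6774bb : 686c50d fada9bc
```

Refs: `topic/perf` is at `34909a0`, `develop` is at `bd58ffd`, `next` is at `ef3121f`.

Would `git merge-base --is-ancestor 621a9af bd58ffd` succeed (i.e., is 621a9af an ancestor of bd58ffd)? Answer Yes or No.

No

Ancestors of bd58ffd: {34909a0, a0bd724, b53bf85, bd58ffd}.
621a9af is not in that set, so it is not an ancestor of bd58ffd.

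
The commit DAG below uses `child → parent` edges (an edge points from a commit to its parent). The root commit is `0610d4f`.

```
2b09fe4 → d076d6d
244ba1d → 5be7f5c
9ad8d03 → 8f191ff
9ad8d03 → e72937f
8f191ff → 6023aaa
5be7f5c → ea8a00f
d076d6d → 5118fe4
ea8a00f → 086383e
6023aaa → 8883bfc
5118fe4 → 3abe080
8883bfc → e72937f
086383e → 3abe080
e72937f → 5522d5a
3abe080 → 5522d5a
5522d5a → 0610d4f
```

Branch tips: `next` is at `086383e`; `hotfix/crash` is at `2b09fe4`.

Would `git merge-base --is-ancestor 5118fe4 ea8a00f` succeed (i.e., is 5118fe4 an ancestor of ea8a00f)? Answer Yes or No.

Ancestors of ea8a00f: {0610d4f, 086383e, 3abe080, 5522d5a, ea8a00f}.
5118fe4 is not in that set, so it is not an ancestor of ea8a00f.

No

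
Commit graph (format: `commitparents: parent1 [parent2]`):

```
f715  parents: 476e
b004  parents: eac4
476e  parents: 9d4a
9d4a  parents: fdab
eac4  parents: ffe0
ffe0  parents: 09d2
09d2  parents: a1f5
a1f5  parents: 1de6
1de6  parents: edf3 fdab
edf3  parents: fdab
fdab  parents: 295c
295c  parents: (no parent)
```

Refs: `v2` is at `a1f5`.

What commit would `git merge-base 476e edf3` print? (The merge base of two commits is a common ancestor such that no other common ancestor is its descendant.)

Ancestors of 476e: {295c, 476e, 9d4a, fdab}.
Ancestors of edf3: {295c, edf3, fdab}.
Common ancestors: {295c, fdab}.
Among these, fdab is not an ancestor of any other common ancestor — it is the merge base.

fdab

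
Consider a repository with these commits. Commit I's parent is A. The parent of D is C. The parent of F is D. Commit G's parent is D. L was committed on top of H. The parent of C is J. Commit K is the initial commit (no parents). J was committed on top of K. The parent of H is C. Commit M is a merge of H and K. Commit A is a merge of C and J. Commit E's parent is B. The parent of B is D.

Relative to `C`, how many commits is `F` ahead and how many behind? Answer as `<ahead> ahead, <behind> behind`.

2 ahead, 0 behind

Reachable from F: {C, D, F, J, K}.
Reachable from C: {C, J, K}.
Only in F's history (ahead): {D, F} — 2.
Only in C's history (behind): {} — 0.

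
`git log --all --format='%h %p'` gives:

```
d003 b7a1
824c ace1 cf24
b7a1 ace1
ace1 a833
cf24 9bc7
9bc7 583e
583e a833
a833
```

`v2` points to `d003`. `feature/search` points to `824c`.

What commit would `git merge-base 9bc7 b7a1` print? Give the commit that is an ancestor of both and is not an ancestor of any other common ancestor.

a833

Ancestors of 9bc7: {583e, 9bc7, a833}.
Ancestors of b7a1: {a833, ace1, b7a1}.
Common ancestors: {a833}.
The only common ancestor is a833, so it is the merge base.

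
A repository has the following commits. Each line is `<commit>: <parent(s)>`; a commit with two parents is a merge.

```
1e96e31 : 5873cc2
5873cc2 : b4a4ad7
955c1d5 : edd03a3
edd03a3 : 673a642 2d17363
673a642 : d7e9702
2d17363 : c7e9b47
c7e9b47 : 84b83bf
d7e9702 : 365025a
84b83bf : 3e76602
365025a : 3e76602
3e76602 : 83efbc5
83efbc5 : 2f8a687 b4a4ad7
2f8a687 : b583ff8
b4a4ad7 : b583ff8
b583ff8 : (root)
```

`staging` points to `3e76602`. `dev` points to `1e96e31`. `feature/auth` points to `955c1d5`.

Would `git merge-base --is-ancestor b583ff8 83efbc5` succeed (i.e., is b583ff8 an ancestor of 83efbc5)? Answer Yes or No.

Ancestors of 83efbc5 (commits reachable by following parents): {2f8a687, 83efbc5, b4a4ad7, b583ff8}.
b583ff8 is in that set, so it is an ancestor of 83efbc5.

Yes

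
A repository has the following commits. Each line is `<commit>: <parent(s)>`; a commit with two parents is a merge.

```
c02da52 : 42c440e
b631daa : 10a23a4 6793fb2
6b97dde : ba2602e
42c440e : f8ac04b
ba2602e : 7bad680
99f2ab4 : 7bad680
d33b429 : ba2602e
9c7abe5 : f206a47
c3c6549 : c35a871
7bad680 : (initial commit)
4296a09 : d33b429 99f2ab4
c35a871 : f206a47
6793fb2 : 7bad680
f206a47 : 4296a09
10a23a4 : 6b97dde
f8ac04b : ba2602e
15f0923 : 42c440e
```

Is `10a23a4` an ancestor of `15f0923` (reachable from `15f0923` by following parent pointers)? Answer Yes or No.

Ancestors of 15f0923: {15f0923, 42c440e, 7bad680, ba2602e, f8ac04b}.
10a23a4 is not in that set, so it is not an ancestor of 15f0923.

No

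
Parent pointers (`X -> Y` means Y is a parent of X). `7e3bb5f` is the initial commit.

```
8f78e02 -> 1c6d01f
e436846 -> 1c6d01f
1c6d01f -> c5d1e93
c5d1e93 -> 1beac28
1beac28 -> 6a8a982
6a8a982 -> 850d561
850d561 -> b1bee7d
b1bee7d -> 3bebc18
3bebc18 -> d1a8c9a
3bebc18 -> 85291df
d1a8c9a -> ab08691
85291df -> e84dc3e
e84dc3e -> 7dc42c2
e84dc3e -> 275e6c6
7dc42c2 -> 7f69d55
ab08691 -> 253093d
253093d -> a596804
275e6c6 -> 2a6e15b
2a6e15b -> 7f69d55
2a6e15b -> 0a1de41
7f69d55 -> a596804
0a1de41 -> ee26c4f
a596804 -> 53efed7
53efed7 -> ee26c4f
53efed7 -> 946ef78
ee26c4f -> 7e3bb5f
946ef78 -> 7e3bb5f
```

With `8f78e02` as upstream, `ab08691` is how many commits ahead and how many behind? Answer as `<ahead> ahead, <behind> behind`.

Reachable from ab08691: {253093d, 53efed7, 7e3bb5f, 946ef78, a596804, ab08691, ee26c4f}.
Reachable from 8f78e02: {0a1de41, 1beac28, 1c6d01f, 253093d, 275e6c6, 2a6e15b, 3bebc18, 53efed7, 6a8a982, 7dc42c2, 7e3bb5f, 7f69d55, 850d561, 85291df, 8f78e02, 946ef78, a596804, ab08691, b1bee7d, c5d1e93, d1a8c9a, e84dc3e, ee26c4f}.
Only in ab08691's history (ahead): {} — 0.
Only in 8f78e02's history (behind): {0a1de41, 1beac28, 1c6d01f, 275e6c6, 2a6e15b, 3bebc18, 6a8a982, 7dc42c2, 7f69d55, 850d561, 85291df, 8f78e02, b1bee7d, c5d1e93, d1a8c9a, e84dc3e} — 16.

0 ahead, 16 behind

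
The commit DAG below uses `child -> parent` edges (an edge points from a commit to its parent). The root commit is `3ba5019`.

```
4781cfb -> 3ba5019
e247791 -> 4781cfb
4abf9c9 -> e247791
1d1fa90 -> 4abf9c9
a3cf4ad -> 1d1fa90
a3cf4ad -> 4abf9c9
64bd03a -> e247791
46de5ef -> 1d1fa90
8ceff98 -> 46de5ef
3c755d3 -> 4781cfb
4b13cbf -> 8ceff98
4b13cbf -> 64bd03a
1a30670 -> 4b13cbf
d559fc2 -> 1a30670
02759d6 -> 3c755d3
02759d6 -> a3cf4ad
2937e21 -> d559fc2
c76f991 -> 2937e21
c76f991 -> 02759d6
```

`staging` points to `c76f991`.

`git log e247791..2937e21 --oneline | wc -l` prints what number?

Reachable from 2937e21: {1a30670, 1d1fa90, 2937e21, 3ba5019, 46de5ef, 4781cfb, 4abf9c9, 4b13cbf, 64bd03a, 8ceff98, d559fc2, e247791}.
Reachable from e247791: {3ba5019, 4781cfb, e247791}.
In 2937e21's history but not e247791's: {1a30670, 1d1fa90, 2937e21, 46de5ef, 4abf9c9, 4b13cbf, 64bd03a, 8ceff98, d559fc2} — 9 commits.

9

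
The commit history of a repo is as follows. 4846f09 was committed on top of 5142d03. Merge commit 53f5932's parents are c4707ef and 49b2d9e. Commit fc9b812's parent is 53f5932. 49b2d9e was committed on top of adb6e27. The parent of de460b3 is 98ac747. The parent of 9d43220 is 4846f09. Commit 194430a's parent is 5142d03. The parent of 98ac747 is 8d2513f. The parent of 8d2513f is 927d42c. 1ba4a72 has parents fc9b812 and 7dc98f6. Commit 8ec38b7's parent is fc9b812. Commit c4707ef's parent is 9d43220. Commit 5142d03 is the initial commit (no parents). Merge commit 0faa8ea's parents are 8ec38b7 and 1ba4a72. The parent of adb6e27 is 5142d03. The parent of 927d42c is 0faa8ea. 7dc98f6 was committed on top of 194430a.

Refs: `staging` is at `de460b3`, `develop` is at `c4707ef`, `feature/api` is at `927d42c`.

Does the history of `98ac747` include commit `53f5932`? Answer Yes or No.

Yes

Ancestors of 98ac747 (commits reachable by following parents): {0faa8ea, 194430a, 1ba4a72, 4846f09, 49b2d9e, 5142d03, 53f5932, 7dc98f6, 8d2513f, 8ec38b7, 927d42c, 98ac747, 9d43220, adb6e27, c4707ef, fc9b812}.
53f5932 is in that set, so it is an ancestor of 98ac747.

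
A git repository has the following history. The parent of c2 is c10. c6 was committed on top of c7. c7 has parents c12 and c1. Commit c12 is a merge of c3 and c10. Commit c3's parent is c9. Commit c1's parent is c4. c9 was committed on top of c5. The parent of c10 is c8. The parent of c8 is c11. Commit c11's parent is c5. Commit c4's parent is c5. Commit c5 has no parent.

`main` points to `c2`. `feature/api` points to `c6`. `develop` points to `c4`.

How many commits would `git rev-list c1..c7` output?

Reachable from c7: {c1, c10, c11, c12, c3, c4, c5, c7, c8, c9}.
Reachable from c1: {c1, c4, c5}.
In c7's history but not c1's: {c10, c11, c12, c3, c7, c8, c9} — 7 commits.

7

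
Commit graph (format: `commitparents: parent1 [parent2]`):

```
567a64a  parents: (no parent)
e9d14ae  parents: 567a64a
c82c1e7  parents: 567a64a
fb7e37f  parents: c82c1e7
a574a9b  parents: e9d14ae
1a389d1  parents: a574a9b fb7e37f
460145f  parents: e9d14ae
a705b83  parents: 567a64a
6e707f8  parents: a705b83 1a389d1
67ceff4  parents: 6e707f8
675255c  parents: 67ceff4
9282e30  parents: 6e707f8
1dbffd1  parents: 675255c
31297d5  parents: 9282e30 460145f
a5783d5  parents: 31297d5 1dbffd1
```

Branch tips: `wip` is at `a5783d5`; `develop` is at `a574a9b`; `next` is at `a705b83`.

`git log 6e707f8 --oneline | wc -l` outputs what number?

Walking parent pointers from 6e707f8: reachable set = {1a389d1, 567a64a, 6e707f8, a574a9b, a705b83, c82c1e7, e9d14ae, fb7e37f}.
That is 8 commits.

8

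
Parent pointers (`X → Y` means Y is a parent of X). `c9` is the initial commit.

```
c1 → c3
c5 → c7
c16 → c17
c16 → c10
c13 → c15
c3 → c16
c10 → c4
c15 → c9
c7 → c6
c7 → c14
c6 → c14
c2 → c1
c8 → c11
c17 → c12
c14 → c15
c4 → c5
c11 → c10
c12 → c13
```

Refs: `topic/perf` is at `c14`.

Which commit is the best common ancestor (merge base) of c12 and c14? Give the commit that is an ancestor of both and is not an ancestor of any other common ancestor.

Ancestors of c12: {c12, c13, c15, c9}.
Ancestors of c14: {c14, c15, c9}.
Common ancestors: {c15, c9}.
Among these, c15 is not an ancestor of any other common ancestor — it is the merge base.

c15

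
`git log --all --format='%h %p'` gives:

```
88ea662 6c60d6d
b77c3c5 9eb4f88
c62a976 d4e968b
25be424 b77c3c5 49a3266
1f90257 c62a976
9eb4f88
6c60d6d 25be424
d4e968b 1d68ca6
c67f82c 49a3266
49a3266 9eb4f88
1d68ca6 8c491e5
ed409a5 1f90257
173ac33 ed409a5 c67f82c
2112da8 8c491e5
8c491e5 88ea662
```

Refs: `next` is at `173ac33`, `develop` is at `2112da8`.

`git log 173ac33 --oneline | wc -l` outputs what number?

Walking parent pointers from 173ac33: reachable set = {173ac33, 1d68ca6, 1f90257, 25be424, 49a3266, 6c60d6d, 88ea662, 8c491e5, 9eb4f88, b77c3c5, c62a976, c67f82c, d4e968b, ed409a5}.
That is 14 commits.

14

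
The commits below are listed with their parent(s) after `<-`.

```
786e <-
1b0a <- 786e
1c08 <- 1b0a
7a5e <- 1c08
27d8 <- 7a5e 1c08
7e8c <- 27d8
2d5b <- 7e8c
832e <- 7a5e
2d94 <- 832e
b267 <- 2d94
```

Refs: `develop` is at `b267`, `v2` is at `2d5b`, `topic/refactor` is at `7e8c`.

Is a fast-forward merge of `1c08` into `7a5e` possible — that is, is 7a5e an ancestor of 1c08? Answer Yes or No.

No

A fast-forward from 7a5e to 1c08 is possible iff 7a5e is an ancestor of 1c08.
Ancestors of 1c08: {1b0a, 1c08, 786e}.
7a5e is not among them, so fast-forward is not possible.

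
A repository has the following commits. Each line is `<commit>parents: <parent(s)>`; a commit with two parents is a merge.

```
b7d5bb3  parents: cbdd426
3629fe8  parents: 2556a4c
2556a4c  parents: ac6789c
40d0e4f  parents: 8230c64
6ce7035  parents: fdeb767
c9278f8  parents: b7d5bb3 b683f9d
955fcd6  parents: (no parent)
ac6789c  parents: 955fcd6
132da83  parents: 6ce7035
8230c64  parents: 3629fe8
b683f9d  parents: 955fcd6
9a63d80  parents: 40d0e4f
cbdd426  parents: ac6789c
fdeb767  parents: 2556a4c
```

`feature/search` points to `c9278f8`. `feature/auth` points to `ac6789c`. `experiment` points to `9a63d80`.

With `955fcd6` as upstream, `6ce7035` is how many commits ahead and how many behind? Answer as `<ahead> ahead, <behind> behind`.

Reachable from 6ce7035: {2556a4c, 6ce7035, 955fcd6, ac6789c, fdeb767}.
Reachable from 955fcd6: {955fcd6}.
Only in 6ce7035's history (ahead): {2556a4c, 6ce7035, ac6789c, fdeb767} — 4.
Only in 955fcd6's history (behind): {} — 0.

4 ahead, 0 behind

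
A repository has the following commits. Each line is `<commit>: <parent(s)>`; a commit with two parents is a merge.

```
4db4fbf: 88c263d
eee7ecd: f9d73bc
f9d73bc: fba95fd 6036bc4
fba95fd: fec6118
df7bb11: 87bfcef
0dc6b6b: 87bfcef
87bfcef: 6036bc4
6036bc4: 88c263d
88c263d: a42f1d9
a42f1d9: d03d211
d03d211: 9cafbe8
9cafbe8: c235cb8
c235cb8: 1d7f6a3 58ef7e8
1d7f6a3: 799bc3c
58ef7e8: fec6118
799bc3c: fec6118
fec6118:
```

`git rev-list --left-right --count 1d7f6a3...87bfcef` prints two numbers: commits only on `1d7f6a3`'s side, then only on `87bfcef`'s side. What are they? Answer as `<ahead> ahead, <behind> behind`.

0 ahead, 8 behind

Reachable from 1d7f6a3: {1d7f6a3, 799bc3c, fec6118}.
Reachable from 87bfcef: {1d7f6a3, 58ef7e8, 6036bc4, 799bc3c, 87bfcef, 88c263d, 9cafbe8, a42f1d9, c235cb8, d03d211, fec6118}.
Only in 1d7f6a3's history (ahead): {} — 0.
Only in 87bfcef's history (behind): {58ef7e8, 6036bc4, 87bfcef, 88c263d, 9cafbe8, a42f1d9, c235cb8, d03d211} — 8.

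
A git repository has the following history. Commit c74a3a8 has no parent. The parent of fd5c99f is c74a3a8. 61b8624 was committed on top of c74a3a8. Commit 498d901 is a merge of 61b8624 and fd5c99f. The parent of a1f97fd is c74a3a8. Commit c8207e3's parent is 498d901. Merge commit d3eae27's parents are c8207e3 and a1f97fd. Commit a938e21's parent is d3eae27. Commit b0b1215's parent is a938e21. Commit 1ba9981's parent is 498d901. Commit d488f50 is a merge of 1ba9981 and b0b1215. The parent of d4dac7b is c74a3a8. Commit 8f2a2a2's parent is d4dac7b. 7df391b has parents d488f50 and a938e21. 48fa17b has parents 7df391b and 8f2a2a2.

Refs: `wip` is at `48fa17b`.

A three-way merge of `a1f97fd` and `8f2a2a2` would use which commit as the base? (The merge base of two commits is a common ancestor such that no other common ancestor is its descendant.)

c74a3a8

Ancestors of a1f97fd: {a1f97fd, c74a3a8}.
Ancestors of 8f2a2a2: {8f2a2a2, c74a3a8, d4dac7b}.
Common ancestors: {c74a3a8}.
The only common ancestor is c74a3a8, so it is the merge base.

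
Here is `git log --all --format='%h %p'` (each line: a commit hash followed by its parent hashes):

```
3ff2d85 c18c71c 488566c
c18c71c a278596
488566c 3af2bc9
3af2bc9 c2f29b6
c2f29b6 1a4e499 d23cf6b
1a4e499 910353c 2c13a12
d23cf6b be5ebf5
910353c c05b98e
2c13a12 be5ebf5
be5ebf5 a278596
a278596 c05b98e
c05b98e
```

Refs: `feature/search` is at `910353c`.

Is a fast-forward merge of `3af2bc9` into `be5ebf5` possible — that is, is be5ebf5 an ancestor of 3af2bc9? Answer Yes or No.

A fast-forward from be5ebf5 to 3af2bc9 is possible iff be5ebf5 is an ancestor of 3af2bc9.
Ancestors of 3af2bc9: {1a4e499, 2c13a12, 3af2bc9, 910353c, a278596, be5ebf5, c05b98e, c2f29b6, d23cf6b}.
be5ebf5 is among them, so fast-forward is possible.

Yes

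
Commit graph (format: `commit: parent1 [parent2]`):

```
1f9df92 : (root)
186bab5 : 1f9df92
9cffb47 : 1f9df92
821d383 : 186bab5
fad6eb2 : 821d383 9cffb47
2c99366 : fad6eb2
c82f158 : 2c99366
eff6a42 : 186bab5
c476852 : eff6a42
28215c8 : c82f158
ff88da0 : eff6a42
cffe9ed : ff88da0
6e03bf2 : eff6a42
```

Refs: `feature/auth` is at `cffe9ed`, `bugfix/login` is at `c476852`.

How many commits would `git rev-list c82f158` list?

7

Walking parent pointers from c82f158: reachable set = {186bab5, 1f9df92, 2c99366, 821d383, 9cffb47, c82f158, fad6eb2}.
That is 7 commits.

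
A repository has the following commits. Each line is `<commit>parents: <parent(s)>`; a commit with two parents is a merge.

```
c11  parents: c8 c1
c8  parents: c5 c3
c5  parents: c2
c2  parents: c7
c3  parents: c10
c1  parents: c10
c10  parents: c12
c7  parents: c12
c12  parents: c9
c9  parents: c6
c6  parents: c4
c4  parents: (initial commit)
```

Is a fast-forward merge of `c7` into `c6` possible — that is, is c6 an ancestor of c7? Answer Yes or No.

Yes

A fast-forward from c6 to c7 is possible iff c6 is an ancestor of c7.
Ancestors of c7: {c12, c4, c6, c7, c9}.
c6 is among them, so fast-forward is possible.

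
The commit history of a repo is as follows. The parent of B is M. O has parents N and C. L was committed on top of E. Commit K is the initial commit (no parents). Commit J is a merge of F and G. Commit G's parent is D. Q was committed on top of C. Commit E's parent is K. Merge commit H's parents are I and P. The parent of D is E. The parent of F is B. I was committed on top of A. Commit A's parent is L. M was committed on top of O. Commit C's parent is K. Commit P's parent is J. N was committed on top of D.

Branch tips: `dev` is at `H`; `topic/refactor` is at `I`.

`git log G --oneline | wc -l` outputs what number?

Walking parent pointers from G: reachable set = {D, E, G, K}.
That is 4 commits.

4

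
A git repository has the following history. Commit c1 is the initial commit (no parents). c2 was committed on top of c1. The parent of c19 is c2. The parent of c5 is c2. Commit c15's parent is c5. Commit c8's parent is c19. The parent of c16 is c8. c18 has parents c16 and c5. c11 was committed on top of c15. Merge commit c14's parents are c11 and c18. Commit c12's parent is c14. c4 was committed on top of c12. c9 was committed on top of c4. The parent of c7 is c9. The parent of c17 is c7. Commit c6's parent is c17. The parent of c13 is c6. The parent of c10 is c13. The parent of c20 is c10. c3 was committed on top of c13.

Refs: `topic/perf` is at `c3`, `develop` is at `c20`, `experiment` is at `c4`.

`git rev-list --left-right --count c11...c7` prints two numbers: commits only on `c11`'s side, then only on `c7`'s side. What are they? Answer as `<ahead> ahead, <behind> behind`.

Reachable from c11: {c1, c11, c15, c2, c5}.
Reachable from c7: {c1, c11, c12, c14, c15, c16, c18, c19, c2, c4, c5, c7, c8, c9}.
Only in c11's history (ahead): {} — 0.
Only in c7's history (behind): {c12, c14, c16, c18, c19, c4, c7, c8, c9} — 9.

0 ahead, 9 behind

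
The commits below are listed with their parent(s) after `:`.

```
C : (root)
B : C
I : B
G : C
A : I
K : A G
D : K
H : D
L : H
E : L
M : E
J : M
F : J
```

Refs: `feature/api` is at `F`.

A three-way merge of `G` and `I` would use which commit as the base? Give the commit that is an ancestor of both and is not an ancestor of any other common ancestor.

Ancestors of G: {C, G}.
Ancestors of I: {B, C, I}.
Common ancestors: {C}.
The only common ancestor is C, so it is the merge base.

C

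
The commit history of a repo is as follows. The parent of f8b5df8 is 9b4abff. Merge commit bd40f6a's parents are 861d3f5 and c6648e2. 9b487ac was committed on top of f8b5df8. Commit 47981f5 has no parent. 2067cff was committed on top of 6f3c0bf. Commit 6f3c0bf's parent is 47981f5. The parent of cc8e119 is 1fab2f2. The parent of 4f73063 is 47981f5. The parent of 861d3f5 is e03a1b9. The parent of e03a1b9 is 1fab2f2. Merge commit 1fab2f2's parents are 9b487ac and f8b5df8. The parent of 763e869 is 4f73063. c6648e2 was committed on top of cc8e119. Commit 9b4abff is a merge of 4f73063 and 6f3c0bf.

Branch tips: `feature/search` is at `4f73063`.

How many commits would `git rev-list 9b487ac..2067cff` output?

1

Reachable from 2067cff: {2067cff, 47981f5, 6f3c0bf}.
Reachable from 9b487ac: {47981f5, 4f73063, 6f3c0bf, 9b487ac, 9b4abff, f8b5df8}.
In 2067cff's history but not 9b487ac's: {2067cff} — 1 commit.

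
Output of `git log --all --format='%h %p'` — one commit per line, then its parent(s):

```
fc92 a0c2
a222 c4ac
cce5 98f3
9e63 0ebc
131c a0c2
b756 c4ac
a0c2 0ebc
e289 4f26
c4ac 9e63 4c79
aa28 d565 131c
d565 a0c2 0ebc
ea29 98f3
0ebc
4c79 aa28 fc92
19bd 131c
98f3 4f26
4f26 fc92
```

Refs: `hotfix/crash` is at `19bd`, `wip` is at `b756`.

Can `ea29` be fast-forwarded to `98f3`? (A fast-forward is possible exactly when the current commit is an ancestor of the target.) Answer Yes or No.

A fast-forward from ea29 to 98f3 is possible iff ea29 is an ancestor of 98f3.
Ancestors of 98f3: {0ebc, 4f26, 98f3, a0c2, fc92}.
ea29 is not among them, so fast-forward is not possible.

No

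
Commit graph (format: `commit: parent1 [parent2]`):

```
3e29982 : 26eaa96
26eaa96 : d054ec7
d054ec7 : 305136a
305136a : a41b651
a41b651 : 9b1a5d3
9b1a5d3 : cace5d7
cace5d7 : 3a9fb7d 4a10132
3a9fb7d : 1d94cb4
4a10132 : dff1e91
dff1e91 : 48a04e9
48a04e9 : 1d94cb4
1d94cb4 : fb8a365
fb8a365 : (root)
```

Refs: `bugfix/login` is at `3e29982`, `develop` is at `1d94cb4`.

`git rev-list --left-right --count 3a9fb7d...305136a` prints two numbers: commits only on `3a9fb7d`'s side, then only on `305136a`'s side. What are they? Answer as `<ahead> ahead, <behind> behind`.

0 ahead, 7 behind

Reachable from 3a9fb7d: {1d94cb4, 3a9fb7d, fb8a365}.
Reachable from 305136a: {1d94cb4, 305136a, 3a9fb7d, 48a04e9, 4a10132, 9b1a5d3, a41b651, cace5d7, dff1e91, fb8a365}.
Only in 3a9fb7d's history (ahead): {} — 0.
Only in 305136a's history (behind): {305136a, 48a04e9, 4a10132, 9b1a5d3, a41b651, cace5d7, dff1e91} — 7.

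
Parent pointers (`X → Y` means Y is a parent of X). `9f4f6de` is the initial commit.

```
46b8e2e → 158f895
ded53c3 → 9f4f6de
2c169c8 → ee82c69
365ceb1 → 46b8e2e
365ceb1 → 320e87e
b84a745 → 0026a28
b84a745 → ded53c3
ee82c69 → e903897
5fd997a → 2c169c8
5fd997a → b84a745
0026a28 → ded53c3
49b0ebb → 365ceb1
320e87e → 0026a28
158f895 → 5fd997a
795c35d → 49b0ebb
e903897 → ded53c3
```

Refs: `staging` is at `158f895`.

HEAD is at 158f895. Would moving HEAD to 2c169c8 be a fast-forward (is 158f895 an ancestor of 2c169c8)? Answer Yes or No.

No

A fast-forward from 158f895 to 2c169c8 is possible iff 158f895 is an ancestor of 2c169c8.
Ancestors of 2c169c8: {2c169c8, 9f4f6de, ded53c3, e903897, ee82c69}.
158f895 is not among them, so fast-forward is not possible.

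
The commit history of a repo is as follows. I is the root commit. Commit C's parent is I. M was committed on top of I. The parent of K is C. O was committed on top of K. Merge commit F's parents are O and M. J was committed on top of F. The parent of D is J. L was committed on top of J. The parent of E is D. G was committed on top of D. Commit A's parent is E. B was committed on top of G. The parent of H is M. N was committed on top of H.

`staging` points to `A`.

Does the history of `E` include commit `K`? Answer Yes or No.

Yes

Ancestors of E (commits reachable by following parents): {C, D, E, F, I, J, K, M, O}.
K is in that set, so it is an ancestor of E.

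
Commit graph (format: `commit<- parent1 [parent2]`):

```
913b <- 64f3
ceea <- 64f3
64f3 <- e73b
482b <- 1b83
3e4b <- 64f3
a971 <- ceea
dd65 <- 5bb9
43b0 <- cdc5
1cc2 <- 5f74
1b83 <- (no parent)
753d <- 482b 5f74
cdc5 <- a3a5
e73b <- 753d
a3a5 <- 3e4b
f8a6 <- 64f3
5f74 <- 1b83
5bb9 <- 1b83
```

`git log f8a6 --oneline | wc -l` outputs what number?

Walking parent pointers from f8a6: reachable set = {1b83, 482b, 5f74, 64f3, 753d, e73b, f8a6}.
That is 7 commits.

7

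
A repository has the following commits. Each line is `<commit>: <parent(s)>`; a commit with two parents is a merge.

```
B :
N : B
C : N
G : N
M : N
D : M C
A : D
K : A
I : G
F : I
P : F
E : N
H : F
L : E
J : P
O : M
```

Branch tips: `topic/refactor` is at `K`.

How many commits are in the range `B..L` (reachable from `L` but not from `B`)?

3

Reachable from L: {B, E, L, N}.
Reachable from B: {B}.
In L's history but not B's: {E, L, N} — 3 commits.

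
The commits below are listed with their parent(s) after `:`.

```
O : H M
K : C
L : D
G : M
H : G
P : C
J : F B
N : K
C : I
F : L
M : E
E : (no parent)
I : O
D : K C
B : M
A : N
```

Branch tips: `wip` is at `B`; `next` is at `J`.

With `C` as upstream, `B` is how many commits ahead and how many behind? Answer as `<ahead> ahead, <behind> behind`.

Reachable from B: {B, E, M}.
Reachable from C: {C, E, G, H, I, M, O}.
Only in B's history (ahead): {B} — 1.
Only in C's history (behind): {C, G, H, I, O} — 5.

1 ahead, 5 behind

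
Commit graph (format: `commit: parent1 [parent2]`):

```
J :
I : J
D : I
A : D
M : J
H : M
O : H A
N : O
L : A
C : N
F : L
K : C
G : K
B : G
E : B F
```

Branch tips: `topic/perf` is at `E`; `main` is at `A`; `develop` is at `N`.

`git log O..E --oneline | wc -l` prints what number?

8

Reachable from E: {A, B, C, D, E, F, G, H, I, J, K, L, M, N, O}.
Reachable from O: {A, D, H, I, J, M, O}.
In E's history but not O's: {B, C, E, F, G, K, L, N} — 8 commits.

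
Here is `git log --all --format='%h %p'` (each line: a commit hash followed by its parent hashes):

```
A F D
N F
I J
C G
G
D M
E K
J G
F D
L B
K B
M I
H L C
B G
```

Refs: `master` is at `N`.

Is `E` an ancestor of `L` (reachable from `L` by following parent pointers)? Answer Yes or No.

No

Ancestors of L: {B, G, L}.
E is not in that set, so it is not an ancestor of L.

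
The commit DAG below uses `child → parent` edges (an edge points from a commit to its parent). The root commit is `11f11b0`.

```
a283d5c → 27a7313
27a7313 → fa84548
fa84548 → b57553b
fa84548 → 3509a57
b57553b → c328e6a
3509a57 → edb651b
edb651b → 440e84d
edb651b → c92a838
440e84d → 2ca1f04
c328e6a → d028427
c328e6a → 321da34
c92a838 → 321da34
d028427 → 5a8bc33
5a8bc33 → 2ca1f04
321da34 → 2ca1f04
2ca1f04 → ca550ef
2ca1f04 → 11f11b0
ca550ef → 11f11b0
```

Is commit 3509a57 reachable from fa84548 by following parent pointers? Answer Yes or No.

Yes

Ancestors of fa84548 (commits reachable by following parents): {11f11b0, 2ca1f04, 321da34, 3509a57, 440e84d, 5a8bc33, b57553b, c328e6a, c92a838, ca550ef, d028427, edb651b, fa84548}.
3509a57 is in that set, so it is an ancestor of fa84548.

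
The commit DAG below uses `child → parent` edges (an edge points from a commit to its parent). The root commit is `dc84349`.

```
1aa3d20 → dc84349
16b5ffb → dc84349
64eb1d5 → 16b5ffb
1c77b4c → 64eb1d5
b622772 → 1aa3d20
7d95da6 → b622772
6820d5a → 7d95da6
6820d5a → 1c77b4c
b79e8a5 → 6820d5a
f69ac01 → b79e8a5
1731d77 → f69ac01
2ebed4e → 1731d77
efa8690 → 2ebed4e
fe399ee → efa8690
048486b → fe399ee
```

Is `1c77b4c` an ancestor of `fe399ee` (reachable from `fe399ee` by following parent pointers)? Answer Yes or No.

Yes

Ancestors of fe399ee (commits reachable by following parents): {16b5ffb, 1731d77, 1aa3d20, 1c77b4c, 2ebed4e, 64eb1d5, 6820d5a, 7d95da6, b622772, b79e8a5, dc84349, efa8690, f69ac01, fe399ee}.
1c77b4c is in that set, so it is an ancestor of fe399ee.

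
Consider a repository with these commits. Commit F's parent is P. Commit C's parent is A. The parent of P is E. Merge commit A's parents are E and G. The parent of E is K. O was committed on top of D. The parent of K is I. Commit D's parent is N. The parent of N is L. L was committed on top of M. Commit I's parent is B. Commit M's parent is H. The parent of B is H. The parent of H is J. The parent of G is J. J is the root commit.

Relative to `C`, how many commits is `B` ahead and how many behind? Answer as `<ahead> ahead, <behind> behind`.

Reachable from B: {B, H, J}.
Reachable from C: {A, B, C, E, G, H, I, J, K}.
Only in B's history (ahead): {} — 0.
Only in C's history (behind): {A, C, E, G, I, K} — 6.

0 ahead, 6 behind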